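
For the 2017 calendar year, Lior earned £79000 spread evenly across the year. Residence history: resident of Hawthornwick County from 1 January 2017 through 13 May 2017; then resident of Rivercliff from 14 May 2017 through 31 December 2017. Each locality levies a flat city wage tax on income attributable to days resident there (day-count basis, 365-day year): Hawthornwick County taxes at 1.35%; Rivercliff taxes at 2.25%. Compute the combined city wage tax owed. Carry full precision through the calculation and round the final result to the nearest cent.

Hawthornwick County, 1 January – 13 May 2017: 133 days → £79000 × 1.35% × 133/365 = £388.6151
Rivercliff, 14 May – 31 December 2017: 232 days → £79000 × 2.25% × 232/365 = £1129.8082
Total = £1518.4233

£1518.42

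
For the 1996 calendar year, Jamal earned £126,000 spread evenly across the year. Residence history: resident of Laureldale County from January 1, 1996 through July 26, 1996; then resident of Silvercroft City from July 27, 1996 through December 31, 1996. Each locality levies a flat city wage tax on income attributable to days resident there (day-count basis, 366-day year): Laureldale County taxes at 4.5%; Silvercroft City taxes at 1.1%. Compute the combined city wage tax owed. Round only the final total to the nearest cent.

£3,820.62

Laureldale County, January 1 – July 26, 1996: 208 days → £126,000 × 4.5% × 208/366 = £3,222.2951
Silvercroft City, July 27 – December 31, 1996: 158 days → £126,000 × 1.1% × 158/366 = £598.3279
Total = £3,820.6230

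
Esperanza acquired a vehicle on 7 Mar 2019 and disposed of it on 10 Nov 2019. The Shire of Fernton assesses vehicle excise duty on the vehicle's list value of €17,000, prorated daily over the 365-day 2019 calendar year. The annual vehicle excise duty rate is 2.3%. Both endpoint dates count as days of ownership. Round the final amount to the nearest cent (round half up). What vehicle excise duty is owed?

Days held (7 Mar – 10 Nov 2019): 249 out of 365
Tax = €17,000 × 2.3% × 249/365 = €266.7370

€266.74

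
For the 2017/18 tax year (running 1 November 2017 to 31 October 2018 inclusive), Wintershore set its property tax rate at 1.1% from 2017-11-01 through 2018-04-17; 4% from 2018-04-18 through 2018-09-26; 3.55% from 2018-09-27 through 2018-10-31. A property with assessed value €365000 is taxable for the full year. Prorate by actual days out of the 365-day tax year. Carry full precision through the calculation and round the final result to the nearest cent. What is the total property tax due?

€9570.50

2017-11-01 to 2018-04-17: 168 days at 1.1% → €365000 × 1.1% × 168/365 = €1848.0000
2018-04-18 to 2018-09-26: 162 days at 4% → €365000 × 4% × 162/365 = €6480.0000
2018-09-27 to 2018-10-31: 35 days at 3.55% → €365000 × 3.55% × 35/365 = €1242.5000
Total = €9570.5000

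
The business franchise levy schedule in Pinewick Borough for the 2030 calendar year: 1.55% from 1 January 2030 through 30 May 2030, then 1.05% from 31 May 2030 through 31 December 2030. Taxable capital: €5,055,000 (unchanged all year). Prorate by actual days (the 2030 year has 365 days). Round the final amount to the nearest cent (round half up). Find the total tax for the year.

1 January – 30 May 2030: 150 days at 1.55% → €5,055,000 × 1.55% × 150/365 = €32,199.6575
31 May – 31 December 2030: 215 days at 1.05% → €5,055,000 × 1.05% × 215/365 = €31,264.8288
Total = €63,464.4863

€63,464.49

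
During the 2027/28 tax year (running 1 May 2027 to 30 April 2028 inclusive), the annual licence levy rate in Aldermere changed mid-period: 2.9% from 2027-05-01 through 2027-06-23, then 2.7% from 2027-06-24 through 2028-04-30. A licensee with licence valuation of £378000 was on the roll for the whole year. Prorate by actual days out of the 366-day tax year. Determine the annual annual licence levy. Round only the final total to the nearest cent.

£10317.54

2027-05-01 to 2027-06-23: 54 days at 2.9% → £378000 × 2.9% × 54/366 = £1617.3443
2027-06-24 to 2028-04-30: 312 days at 2.7% → £378000 × 2.7% × 312/366 = £8700.1967
Total = £10317.5410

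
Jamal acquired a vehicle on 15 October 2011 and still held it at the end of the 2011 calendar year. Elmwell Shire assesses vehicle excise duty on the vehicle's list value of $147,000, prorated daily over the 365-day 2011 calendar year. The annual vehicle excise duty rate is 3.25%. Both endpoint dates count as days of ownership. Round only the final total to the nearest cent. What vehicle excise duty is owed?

Days held (15 October – 31 December 2011): 78 out of 365
Tax = $147,000 × 3.25% × 78/365 = $1,020.9452

$1,020.95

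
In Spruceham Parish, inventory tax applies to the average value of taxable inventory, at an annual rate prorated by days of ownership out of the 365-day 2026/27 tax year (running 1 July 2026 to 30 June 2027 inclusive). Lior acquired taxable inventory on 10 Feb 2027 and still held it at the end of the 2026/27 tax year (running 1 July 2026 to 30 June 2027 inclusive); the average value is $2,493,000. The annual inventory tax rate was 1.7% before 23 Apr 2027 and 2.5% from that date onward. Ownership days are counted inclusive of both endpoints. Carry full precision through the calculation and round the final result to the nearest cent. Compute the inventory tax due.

$20,142.07

10 Feb – 22 Apr 2027: 72 days at 1.7% → $2,493,000 × 1.7% × 72/365 = $8,360.0877
23 Apr – 30 Jun 2027: 69 days at 2.5% → $2,493,000 × 2.5% × 69/365 = $11,781.9863
Total = $20,142.0740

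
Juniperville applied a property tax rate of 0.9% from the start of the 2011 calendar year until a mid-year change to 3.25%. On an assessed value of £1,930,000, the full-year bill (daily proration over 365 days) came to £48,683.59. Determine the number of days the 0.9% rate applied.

Let d = days at the first rate; then 365 − d days at the second rate.
£1,930,000 × [0.9%·d + 3.25%·(365−d)] / 365 = £48,683.59
Solving gives d = 113, so the new rate took effect on 24 April 2011.

113 days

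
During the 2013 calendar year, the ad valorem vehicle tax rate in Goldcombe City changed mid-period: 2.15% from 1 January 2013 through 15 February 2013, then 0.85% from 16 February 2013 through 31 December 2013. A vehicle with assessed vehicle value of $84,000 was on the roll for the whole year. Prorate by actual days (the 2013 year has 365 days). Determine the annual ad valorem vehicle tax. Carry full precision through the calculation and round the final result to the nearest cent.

$851.62

1 January – 15 February 2013: 46 days at 2.15% → $84,000 × 2.15% × 46/365 = $227.6055
16 February – 31 December 2013: 319 days at 0.85% → $84,000 × 0.85% × 319/365 = $624.0164
Total = $851.6219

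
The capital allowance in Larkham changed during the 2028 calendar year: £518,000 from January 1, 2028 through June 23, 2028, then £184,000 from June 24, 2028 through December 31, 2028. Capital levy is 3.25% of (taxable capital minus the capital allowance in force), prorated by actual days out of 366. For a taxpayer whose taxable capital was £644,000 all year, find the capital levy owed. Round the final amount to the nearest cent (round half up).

January 1 – June 23, 2028: 175 days, exemption £518,000 → (£644,000 − £518,000) × 3.25% × 175/366 = £1,957.9918
June 24 – December 31, 2028: 191 days, exemption £184,000 → (£644,000 − £184,000) × 3.25% × 191/366 = £7,801.7760
Total = £9,759.7678

£9,759.77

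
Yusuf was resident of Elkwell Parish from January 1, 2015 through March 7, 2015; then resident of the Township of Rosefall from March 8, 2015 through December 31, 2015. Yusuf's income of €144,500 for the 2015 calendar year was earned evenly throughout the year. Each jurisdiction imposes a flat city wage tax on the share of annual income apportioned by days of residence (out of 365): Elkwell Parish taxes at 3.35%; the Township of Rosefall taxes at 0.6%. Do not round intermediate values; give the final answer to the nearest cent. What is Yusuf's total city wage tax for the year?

Elkwell Parish, January 1 – March 7, 2015: 66 days → €144,500 × 3.35% × 66/365 = €875.3137
The Township of Rosefall, March 8 – December 31, 2015: 299 days → €144,500 × 0.6% × 299/365 = €710.2274
Total = €1,585.5411

€1,585.54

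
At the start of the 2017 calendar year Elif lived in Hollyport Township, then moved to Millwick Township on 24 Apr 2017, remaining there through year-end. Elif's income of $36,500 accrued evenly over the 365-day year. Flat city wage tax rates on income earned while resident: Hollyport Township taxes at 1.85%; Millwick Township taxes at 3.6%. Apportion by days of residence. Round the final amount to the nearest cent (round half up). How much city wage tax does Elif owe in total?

Hollyport Township, 1 Jan – 23 Apr 2017: 113 days → $36,500 × 1.85% × 113/365 = $209.0500
Millwick Township, 24 Apr – 31 Dec 2017: 252 days → $36,500 × 3.6% × 252/365 = $907.2000
Total = $1,116.2500

$1,116.25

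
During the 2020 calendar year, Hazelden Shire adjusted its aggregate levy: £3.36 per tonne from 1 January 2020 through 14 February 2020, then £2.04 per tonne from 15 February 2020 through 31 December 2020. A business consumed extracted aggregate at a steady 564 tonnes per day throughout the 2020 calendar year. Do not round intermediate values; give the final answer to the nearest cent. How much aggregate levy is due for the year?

1 January – 14 February 2020: 45 days × 564 tonnes/day = 25,380 tonnes at £3.36/tonne → £85276.80
15 February – 31 December 2020: 321 days × 564 tonnes/day = 181,044 tonnes at £2.04/tonne → £369329.76

£454606.56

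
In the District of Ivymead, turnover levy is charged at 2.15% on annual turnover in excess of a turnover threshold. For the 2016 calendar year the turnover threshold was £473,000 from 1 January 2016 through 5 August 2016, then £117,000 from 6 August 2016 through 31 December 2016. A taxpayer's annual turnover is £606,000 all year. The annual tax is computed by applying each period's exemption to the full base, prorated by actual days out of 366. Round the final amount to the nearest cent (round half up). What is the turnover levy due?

1 January – 5 August 2016: 218 days, exemption £473,000 → (£606,000 − £473,000) × 2.15% × 218/366 = £1,703.1995
6 August – 31 December 2016: 148 days, exemption £117,000 → (£606,000 − £117,000) × 2.15% × 148/366 = £4,251.3607
Total = £5,954.5601

£5,954.56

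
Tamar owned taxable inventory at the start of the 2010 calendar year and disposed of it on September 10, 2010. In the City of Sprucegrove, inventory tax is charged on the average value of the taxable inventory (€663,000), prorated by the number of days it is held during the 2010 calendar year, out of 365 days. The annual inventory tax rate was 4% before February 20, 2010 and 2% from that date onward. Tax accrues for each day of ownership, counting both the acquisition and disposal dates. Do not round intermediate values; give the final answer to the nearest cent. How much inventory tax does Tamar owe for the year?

€11,007.62

January 1 – February 19, 2010: 50 days at 4% → €663,000 × 4% × 50/365 = €3,632.8767
February 20 – September 10, 2010: 203 days at 2% → €663,000 × 2% × 203/365 = €7,374.7397
Total = €11,007.6164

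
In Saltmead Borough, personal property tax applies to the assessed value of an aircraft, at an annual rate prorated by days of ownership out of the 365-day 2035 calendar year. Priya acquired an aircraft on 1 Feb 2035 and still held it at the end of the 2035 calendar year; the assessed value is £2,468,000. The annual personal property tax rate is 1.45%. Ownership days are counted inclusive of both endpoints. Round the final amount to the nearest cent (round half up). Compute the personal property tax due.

Days held (1 Feb – 31 Dec 2035): 334 out of 365
Tax = £2,468,000 × 1.45% × 334/365 = £32,746.6411

£32,746.64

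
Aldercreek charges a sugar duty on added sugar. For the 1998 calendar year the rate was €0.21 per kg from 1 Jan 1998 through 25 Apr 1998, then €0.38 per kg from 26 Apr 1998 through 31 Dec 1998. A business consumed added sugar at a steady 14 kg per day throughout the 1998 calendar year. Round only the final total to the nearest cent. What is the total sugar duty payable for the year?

€1,668.10

1 Jan – 25 Apr 1998: 115 days × 14 kg/day = 1,610 kg at €0.21/kg → €338.10
26 Apr – 31 Dec 1998: 250 days × 14 kg/day = 3,500 kg at €0.38/kg → €1,330.00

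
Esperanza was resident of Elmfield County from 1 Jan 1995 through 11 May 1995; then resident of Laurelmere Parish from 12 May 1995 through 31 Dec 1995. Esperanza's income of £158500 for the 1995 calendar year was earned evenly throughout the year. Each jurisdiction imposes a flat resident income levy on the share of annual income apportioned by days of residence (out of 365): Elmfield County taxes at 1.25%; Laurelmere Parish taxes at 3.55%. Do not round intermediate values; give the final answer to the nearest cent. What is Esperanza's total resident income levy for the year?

Elmfield County, 1 Jan – 11 May 1995: 131 days → £158500 × 1.25% × 131/365 = £711.0788
Laurelmere Parish, 12 May – 31 Dec 1995: 234 days → £158500 × 3.55% × 234/365 = £3607.2863
Total = £4318.3651

£4318.37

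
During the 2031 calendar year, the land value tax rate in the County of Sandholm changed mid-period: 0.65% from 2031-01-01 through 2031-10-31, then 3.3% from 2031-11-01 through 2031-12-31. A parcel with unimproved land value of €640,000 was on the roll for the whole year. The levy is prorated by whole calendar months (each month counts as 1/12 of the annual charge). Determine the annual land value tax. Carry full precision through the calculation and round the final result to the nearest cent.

2031-01-01 to 2031-10-31: 10 months at 0.65% → €640,000 × 0.65% × 10/12 = €3,466.6667
2031-11-01 to 2031-12-31: 2 months at 3.3% → €640,000 × 3.3% × 2/12 = €3,520.0000
Total = €6,986.6667

€6,986.67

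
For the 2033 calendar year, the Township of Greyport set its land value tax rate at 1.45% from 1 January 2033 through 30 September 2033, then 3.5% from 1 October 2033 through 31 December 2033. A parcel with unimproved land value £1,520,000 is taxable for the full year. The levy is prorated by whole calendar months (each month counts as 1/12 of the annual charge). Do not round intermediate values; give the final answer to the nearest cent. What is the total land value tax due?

£29,830.00

1 January – 30 September 2033: 9 months at 1.45% → £1,520,000 × 1.45% × 9/12 = £16,530.0000
1 October – 31 December 2033: 3 months at 3.5% → £1,520,000 × 3.5% × 3/12 = £13,300.0000
Total = £29,830.0000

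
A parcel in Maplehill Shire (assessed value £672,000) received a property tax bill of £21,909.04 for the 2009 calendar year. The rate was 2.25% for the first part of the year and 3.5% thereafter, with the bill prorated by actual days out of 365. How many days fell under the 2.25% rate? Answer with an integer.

Let d = days at the first rate; then 365 − d days at the second rate.
£672,000 × [2.25%·d + 3.5%·(365−d)] / 365 = £21,909.04
Solving gives d = 70, so the new rate took effect on March 12, 2009.

70 days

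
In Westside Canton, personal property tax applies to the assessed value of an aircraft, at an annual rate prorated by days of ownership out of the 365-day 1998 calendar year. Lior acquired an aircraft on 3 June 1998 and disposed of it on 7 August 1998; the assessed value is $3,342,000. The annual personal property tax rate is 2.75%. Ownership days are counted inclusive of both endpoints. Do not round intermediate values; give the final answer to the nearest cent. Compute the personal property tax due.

Days held (3 June – 7 August 1998): 66 out of 365
Tax = $3,342,000 × 2.75% × 66/365 = $16,618.4384

$16,618.44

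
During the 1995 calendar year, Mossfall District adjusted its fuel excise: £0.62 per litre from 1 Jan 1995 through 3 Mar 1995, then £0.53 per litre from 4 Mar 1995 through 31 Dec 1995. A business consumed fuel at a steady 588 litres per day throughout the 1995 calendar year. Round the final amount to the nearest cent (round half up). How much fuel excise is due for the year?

1 Jan – 3 Mar 1995: 62 days × 588 litres/day = 36,456 litres at £0.62/litre → £22,602.72
4 Mar – 31 Dec 1995: 303 days × 588 litres/day = 178,164 litres at £0.53/litre → £94,426.92

£117,029.64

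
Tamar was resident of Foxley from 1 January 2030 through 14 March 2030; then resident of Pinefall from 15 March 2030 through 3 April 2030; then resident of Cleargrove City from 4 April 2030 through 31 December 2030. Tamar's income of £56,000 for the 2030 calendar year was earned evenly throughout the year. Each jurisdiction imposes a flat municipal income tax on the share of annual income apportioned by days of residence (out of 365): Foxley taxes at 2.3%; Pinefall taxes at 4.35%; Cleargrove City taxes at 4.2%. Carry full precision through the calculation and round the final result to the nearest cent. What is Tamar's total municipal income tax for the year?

Foxley, 1 January – 14 March 2030: 73 days → £56,000 × 2.3% × 73/365 = £257.6000
Pinefall, 15 March – 3 April 2030: 20 days → £56,000 × 4.35% × 20/365 = £133.4795
Cleargrove City, 4 April – 31 December 2030: 272 days → £56,000 × 4.2% × 272/365 = £1,752.7233
Total = £2,143.8027

£2,143.80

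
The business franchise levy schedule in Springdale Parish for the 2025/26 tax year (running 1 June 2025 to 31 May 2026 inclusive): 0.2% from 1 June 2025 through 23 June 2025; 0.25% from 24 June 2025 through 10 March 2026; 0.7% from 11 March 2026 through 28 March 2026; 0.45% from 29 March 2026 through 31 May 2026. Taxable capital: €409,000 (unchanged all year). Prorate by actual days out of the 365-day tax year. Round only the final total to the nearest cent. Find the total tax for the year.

1 June – 23 June 2025: 23 days at 0.2% → €409,000 × 0.2% × 23/365 = €51.5452
24 June 2025 – 10 March 2026: 260 days at 0.25% → €409,000 × 0.25% × 260/365 = €728.3562
11 March – 28 March 2026: 18 days at 0.7% → €409,000 × 0.7% × 18/365 = €141.1890
29 March – 31 May 2026: 64 days at 0.45% → €409,000 × 0.45% × 64/365 = €322.7178
Total = €1,243.8082

€1,243.81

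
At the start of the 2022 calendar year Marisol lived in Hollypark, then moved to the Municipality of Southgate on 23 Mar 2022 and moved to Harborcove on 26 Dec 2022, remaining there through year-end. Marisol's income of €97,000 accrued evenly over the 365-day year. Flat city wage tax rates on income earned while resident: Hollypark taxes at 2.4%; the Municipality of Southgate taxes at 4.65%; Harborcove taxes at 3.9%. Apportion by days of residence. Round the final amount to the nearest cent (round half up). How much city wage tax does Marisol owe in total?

€4,014.21

Hollypark, 1 Jan – 22 Mar 2022: 81 days → €97,000 × 2.4% × 81/365 = €516.6247
The Municipality of Southgate, 23 Mar – 25 Dec 2022: 278 days → €97,000 × 4.65% × 278/365 = €3,435.3945
Harborcove, 26 Dec – 31 Dec 2022: 6 days → €97,000 × 3.9% × 6/365 = €62.1863
Total = €4,014.2055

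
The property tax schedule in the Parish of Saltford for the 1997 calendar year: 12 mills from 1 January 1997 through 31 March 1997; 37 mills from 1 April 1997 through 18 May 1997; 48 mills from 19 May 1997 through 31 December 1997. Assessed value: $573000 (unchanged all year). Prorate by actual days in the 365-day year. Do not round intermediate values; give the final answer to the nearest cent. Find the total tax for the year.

1 January – 31 March 1997: 90 days at 12 mills → $573000 × 1.2% × 90/365 = $1695.4521
1 April – 18 May 1997: 48 days at 37 mills → $573000 × 3.7% × 48/365 = $2788.0767
19 May – 31 December 1997: 227 days at 48 mills → $573000 × 4.8% × 227/365 = $17105.2274
Total = $21588.7562

$21588.76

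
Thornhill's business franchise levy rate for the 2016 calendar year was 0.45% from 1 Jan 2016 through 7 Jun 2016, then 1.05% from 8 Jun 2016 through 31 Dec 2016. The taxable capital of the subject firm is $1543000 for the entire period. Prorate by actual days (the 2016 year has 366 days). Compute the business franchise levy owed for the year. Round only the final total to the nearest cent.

$12179.58

1 Jan – 7 Jun 2016: 159 days at 0.45% → $1543000 × 0.45% × 159/366 = $3016.4385
8 Jun – 31 Dec 2016: 207 days at 1.05% → $1543000 × 1.05% × 207/366 = $9163.1434
Total = $12179.5820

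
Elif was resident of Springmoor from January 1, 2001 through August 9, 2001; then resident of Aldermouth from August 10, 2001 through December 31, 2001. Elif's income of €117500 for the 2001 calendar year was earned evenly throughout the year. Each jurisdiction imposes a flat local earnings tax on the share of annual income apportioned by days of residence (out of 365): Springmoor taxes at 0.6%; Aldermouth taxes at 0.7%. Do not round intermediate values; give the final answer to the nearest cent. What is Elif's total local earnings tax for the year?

Springmoor, January 1 – August 9, 2001: 221 days → €117500 × 0.6% × 221/365 = €426.8630
Aldermouth, August 10 – December 31, 2001: 144 days → €117500 × 0.7% × 144/365 = €324.4932
Total = €751.3562

€751.36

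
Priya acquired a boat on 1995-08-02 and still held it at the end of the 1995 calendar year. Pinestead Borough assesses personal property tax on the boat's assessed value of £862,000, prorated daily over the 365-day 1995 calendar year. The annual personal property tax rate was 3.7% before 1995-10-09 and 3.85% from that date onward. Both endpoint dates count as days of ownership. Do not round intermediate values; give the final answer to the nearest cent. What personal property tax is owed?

1995-08-02 to 1995-10-08: 68 days at 3.7% → £862,000 × 3.7% × 68/365 = £5,941.8959
1995-10-09 to 1995-12-31: 84 days at 3.85% → £862,000 × 3.85% × 84/365 = £7,637.5562
Total = £13,579.4521

£13,579.45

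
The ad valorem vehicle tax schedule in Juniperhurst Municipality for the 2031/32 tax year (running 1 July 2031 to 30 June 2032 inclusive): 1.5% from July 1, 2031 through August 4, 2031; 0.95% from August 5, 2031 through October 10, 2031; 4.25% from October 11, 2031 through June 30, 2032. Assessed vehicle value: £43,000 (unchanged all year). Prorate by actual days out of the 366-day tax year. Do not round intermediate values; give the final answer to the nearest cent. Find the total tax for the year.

July 1 – August 4, 2031: 35 days at 1.5% → £43,000 × 1.5% × 35/366 = £61.6803
August 5 – October 10, 2031: 67 days at 0.95% → £43,000 × 0.95% × 67/366 = £74.7801
October 11, 2031 – June 30, 2032: 264 days at 4.25% → £43,000 × 4.25% × 264/366 = £1,318.1967
Total = £1,454.6571

£1,454.66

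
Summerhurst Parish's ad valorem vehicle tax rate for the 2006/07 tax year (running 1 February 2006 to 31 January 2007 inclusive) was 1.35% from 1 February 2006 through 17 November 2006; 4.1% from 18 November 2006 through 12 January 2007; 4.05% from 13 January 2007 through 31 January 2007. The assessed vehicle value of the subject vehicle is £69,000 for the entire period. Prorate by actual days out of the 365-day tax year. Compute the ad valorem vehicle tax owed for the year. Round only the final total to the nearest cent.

£1,319.60

1 February – 17 November 2006: 290 days at 1.35% → £69,000 × 1.35% × 290/365 = £740.0959
18 November 2006 – 12 January 2007: 56 days at 4.1% → £69,000 × 4.1% × 56/365 = £434.0384
13 January – 31 January 2007: 19 days at 4.05% → £69,000 × 4.05% × 19/365 = £145.4671
Total = £1,319.6014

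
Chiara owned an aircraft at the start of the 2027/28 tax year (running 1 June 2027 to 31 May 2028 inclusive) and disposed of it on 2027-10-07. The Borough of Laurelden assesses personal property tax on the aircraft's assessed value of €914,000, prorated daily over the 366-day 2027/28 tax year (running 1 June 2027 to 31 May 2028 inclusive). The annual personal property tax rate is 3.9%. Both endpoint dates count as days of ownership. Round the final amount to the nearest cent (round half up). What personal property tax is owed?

Days held (2027-06-01 to 2027-10-07): 129 out of 366
Tax = €914,000 × 3.9% × 129/366 = €12,563.7541

€12,563.75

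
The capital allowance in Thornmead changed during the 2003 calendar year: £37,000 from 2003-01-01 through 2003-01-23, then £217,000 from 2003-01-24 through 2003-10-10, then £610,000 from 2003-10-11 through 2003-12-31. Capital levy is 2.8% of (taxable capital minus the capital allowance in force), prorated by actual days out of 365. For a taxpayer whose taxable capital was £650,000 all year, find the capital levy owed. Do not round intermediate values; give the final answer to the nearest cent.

£9,969.46

2003-01-01 to 2003-01-23: 23 days, exemption £37,000 → (£650,000 − £37,000) × 2.8% × 23/365 = £1,081.5671
2003-01-24 to 2003-10-10: 260 days, exemption £217,000 → (£650,000 − £217,000) × 2.8% × 260/365 = £8,636.2740
2003-10-11 to 2003-12-31: 82 days, exemption £610,000 → (£650,000 − £610,000) × 2.8% × 82/365 = £251.6164
Total = £9,969.4575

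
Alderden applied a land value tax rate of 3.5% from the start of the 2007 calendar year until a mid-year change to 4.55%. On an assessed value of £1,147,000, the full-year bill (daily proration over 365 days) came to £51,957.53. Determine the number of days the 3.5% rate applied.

7 days

Let d = days at the first rate; then 365 − d days at the second rate.
£1,147,000 × [3.5%·d + 4.55%·(365−d)] / 365 = £51,957.53
Solving gives d = 7, so the new rate took effect on 8 Jan 2007.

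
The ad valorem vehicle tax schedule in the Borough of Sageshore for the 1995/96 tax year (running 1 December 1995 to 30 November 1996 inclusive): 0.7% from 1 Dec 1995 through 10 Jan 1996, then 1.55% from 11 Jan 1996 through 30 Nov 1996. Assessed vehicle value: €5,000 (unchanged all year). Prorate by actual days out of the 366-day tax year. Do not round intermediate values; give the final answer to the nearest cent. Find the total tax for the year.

€72.74

1 Dec 1995 – 10 Jan 1996: 41 days at 0.7% → €5,000 × 0.7% × 41/366 = €3.9208
11 Jan – 30 Nov 1996: 325 days at 1.55% → €5,000 × 1.55% × 325/366 = €68.8183
Total = €72.7391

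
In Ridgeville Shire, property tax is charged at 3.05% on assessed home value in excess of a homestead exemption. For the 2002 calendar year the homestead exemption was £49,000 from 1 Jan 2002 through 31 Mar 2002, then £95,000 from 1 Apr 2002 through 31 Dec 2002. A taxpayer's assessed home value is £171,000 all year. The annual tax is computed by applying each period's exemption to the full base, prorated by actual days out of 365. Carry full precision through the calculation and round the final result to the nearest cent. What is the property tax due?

1 Jan – 31 Mar 2002: 90 days, exemption £49,000 → (£171,000 − £49,000) × 3.05% × 90/365 = £917.5068
1 Apr – 31 Dec 2002: 275 days, exemption £95,000 → (£171,000 − £95,000) × 3.05% × 275/365 = £1,746.4384
Total = £2,663.9452

£2,663.95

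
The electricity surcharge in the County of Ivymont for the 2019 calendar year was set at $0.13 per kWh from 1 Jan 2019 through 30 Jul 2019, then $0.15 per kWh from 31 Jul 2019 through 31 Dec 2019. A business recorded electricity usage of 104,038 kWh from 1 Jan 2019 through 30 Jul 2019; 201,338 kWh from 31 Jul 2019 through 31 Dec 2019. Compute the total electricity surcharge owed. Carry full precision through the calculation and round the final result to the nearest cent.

1 Jan – 30 Jul 2019: 104,038 kWh at $0.13/kWh → $13524.94
31 Jul – 31 Dec 2019: 201,338 kWh at $0.15/kWh → $30200.70

$43725.64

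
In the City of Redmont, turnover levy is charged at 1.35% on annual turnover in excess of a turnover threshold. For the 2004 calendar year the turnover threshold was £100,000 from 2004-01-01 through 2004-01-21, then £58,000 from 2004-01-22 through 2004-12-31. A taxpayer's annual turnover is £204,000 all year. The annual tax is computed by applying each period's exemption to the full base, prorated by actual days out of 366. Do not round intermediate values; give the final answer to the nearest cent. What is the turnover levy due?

2004-01-01 to 2004-01-21: 21 days, exemption £100,000 → (£204,000 − £100,000) × 1.35% × 21/366 = £80.5574
2004-01-22 to 2004-12-31: 345 days, exemption £58,000 → (£204,000 − £58,000) × 1.35% × 345/366 = £1,857.9098
Total = £1,938.4672

£1,938.47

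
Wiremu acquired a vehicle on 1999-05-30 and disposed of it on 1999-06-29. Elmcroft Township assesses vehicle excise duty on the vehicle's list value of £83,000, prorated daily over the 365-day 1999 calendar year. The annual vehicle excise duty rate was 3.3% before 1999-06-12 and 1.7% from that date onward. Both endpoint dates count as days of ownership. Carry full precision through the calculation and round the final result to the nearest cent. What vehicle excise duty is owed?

1999-05-30 to 1999-06-11: 13 days at 3.3% → £83,000 × 3.3% × 13/365 = £97.5534
1999-06-12 to 1999-06-29: 18 days at 1.7% → £83,000 × 1.7% × 18/365 = £69.5836
Total = £167.1370

£167.14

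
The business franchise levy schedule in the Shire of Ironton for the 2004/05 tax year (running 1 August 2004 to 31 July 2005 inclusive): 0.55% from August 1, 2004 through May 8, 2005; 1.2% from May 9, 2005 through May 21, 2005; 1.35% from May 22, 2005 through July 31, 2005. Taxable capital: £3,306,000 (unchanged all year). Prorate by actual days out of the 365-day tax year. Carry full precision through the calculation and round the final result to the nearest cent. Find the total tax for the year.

£24,093.04

August 1, 2004 – May 8, 2005: 281 days at 0.55% → £3,306,000 × 0.55% × 281/365 = £13,998.4192
May 9 – May 21, 2005: 13 days at 1.2% → £3,306,000 × 1.2% × 13/365 = £1,412.9753
May 22 – July 31, 2005: 71 days at 1.35% → £3,306,000 × 1.35% × 71/365 = £8,681.6466
Total = £24,093.0411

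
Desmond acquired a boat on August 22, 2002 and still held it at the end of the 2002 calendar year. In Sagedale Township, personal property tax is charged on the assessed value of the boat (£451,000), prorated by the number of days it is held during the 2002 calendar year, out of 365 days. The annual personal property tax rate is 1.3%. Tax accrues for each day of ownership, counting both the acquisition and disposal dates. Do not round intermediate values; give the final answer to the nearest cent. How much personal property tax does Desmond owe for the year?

£2,120.32

Days held (August 22 – December 31, 2002): 132 out of 365
Tax = £451,000 × 1.3% × 132/365 = £2,120.3178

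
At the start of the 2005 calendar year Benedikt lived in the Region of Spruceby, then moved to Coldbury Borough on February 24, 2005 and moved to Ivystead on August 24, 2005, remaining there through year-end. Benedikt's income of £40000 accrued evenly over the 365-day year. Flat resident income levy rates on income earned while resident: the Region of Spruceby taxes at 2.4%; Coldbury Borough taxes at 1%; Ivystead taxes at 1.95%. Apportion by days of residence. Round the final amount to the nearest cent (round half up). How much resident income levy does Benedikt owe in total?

£618.19

The Region of Spruceby, January 1 – February 23, 2005: 54 days → £40000 × 2.4% × 54/365 = £142.0274
Coldbury Borough, February 24 – August 23, 2005: 181 days → £40000 × 1% × 181/365 = £198.3562
Ivystead, August 24 – December 31, 2005: 130 days → £40000 × 1.95% × 130/365 = £277.8082
Total = £618.1918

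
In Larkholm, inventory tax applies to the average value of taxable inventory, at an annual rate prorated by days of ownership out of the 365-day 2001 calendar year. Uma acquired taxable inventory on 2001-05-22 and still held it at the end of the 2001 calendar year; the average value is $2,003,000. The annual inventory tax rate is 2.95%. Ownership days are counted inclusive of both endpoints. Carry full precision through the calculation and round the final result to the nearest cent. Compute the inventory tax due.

$36,262.53

Days held (2001-05-22 to 2001-12-31): 224 out of 365
Tax = $2,003,000 × 2.95% × 224/365 = $36,262.5315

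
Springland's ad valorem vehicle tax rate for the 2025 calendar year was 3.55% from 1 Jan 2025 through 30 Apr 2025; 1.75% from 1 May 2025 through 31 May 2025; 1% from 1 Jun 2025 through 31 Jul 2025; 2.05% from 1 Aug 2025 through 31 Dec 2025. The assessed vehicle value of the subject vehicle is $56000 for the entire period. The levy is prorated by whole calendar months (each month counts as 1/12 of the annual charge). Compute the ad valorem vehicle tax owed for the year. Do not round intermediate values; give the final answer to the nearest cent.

1 Jan – 30 Apr 2025: 4 months at 3.55% → $56000 × 3.55% × 4/12 = $662.6667
1 May – 31 May 2025: 1 month at 1.75% → $56000 × 1.75% × 1/12 = $81.6667
1 Jun – 31 Jul 2025: 2 months at 1% → $56000 × 1% × 2/12 = $93.3333
1 Aug – 31 Dec 2025: 5 months at 2.05% → $56000 × 2.05% × 5/12 = $478.3333
Total = $1316.0000

$1316.00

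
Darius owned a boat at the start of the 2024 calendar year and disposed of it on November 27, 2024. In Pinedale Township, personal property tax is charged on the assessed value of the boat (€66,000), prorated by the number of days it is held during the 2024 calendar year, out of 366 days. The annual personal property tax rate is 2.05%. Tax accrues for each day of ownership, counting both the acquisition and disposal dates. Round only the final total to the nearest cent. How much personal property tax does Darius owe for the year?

Days held (January 1 – November 27, 2024): 332 out of 366
Tax = €66,000 × 2.05% × 332/366 = €1,227.3115

€1,227.31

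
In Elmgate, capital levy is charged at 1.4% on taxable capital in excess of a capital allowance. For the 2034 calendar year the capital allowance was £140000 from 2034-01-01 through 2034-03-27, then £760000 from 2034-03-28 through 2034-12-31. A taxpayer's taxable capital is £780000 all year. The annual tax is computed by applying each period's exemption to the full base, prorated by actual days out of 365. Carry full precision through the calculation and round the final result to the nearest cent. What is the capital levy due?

£2325.15

2034-01-01 to 2034-03-27: 86 days, exemption £140000 → (£780000 − £140000) × 1.4% × 86/365 = £2111.1233
2034-03-28 to 2034-12-31: 279 days, exemption £760000 → (£780000 − £760000) × 1.4% × 279/365 = £214.0274
Total = £2325.1507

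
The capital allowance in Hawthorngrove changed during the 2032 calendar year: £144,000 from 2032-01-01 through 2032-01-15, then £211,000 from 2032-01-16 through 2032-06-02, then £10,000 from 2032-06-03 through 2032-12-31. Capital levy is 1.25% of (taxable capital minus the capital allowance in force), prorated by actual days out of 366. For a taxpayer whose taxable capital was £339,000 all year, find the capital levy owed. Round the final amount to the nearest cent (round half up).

2032-01-01 to 2032-01-15: 15 days, exemption £144,000 → (£339,000 − £144,000) × 1.25% × 15/366 = £99.8975
2032-01-16 to 2032-06-02: 139 days, exemption £211,000 → (£339,000 − £211,000) × 1.25% × 139/366 = £607.6503
2032-06-03 to 2032-12-31: 212 days, exemption £10,000 → (£339,000 − £10,000) × 1.25% × 212/366 = £2,382.1038
Total = £3,089.6516

£3,089.65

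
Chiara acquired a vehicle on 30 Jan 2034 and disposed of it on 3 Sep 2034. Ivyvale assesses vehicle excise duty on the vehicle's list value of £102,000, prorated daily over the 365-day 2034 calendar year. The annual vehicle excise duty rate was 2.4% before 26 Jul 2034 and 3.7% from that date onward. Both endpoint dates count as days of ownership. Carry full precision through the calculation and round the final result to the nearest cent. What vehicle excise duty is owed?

30 Jan – 25 Jul 2034: 177 days at 2.4% → £102,000 × 2.4% × 177/365 = £1,187.1123
26 Jul – 3 Sep 2034: 40 days at 3.7% → £102,000 × 3.7% × 40/365 = £413.5890
Total = £1,600.7014

£1,600.70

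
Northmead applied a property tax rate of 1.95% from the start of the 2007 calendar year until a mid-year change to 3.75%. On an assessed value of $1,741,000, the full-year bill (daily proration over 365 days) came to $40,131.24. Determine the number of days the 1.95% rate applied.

293 days

Let d = days at the first rate; then 365 − d days at the second rate.
$1,741,000 × [1.95%·d + 3.75%·(365−d)] / 365 = $40,131.24
Solving gives d = 293, so the new rate took effect on 21 Oct 2007.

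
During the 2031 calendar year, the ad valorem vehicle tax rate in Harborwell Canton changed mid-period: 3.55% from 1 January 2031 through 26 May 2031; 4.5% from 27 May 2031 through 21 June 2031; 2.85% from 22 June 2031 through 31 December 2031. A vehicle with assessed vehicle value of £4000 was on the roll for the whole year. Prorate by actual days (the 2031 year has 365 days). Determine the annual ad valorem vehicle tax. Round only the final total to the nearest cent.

1 January – 26 May 2031: 146 days at 3.55% → £4000 × 3.55% × 146/365 = £56.8000
27 May – 21 June 2031: 26 days at 4.5% → £4000 × 4.5% × 26/365 = £12.8219
22 June – 31 December 2031: 193 days at 2.85% → £4000 × 2.85% × 193/365 = £60.2795
Total = £129.9014

£129.90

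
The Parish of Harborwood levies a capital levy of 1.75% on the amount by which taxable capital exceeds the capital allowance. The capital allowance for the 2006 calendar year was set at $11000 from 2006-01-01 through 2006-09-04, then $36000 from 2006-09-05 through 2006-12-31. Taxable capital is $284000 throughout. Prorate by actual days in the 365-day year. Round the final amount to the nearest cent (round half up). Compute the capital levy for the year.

$4636.06

2006-01-01 to 2006-09-04: 247 days, exemption $11000 → ($284000 − $11000) × 1.75% × 247/365 = $3232.9932
2006-09-05 to 2006-12-31: 118 days, exemption $36000 → ($284000 − $36000) × 1.75% × 118/365 = $1403.0685
Total = $4636.0616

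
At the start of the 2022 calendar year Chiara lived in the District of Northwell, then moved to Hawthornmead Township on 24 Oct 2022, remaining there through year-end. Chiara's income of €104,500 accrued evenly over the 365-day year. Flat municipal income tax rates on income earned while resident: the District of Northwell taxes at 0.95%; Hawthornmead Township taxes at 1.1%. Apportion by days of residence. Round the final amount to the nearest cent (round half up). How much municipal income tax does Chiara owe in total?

The District of Northwell, 1 Jan – 23 Oct 2022: 296 days → €104,500 × 0.95% × 296/365 = €805.0795
Hawthornmead Township, 24 Oct – 31 Dec 2022: 69 days → €104,500 × 1.1% × 69/365 = €217.3027
Total = €1,022.3822

€1,022.38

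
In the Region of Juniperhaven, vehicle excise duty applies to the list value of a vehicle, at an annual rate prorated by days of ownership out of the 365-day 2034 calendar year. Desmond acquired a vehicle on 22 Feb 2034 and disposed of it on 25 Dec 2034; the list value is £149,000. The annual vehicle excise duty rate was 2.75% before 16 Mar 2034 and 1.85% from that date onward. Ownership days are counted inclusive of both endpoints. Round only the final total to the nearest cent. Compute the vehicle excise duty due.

22 Feb – 15 Mar 2034: 22 days at 2.75% → £149,000 × 2.75% × 22/365 = £246.9726
16 Mar – 25 Dec 2034: 285 days at 1.85% → £149,000 × 1.85% × 285/365 = £2,152.3356
Total = £2,399.3082

£2,399.31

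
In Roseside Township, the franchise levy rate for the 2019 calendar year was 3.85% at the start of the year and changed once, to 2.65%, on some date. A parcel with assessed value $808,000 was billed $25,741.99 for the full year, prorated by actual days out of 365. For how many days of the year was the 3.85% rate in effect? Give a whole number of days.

163 days

Let d = days at the first rate; then 365 − d days at the second rate.
$808,000 × [3.85%·d + 2.65%·(365−d)] / 365 = $25,741.99
Solving gives d = 163, so the new rate took effect on 13 Jun 2019.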